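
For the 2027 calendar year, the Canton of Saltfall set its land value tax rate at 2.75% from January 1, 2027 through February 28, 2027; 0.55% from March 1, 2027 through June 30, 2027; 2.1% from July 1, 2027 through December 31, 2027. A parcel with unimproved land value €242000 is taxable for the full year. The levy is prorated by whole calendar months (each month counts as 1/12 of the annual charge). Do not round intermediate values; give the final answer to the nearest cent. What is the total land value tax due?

€4093.83

January 1 – February 28, 2027: 2 months at 2.75% → €242000 × 2.75% × 2/12 = €1109.1667
March 1 – June 30, 2027: 4 months at 0.55% → €242000 × 0.55% × 4/12 = €443.6667
July 1 – December 31, 2027: 6 months at 2.1% → €242000 × 2.1% × 6/12 = €2541.0000
Total = €4093.8333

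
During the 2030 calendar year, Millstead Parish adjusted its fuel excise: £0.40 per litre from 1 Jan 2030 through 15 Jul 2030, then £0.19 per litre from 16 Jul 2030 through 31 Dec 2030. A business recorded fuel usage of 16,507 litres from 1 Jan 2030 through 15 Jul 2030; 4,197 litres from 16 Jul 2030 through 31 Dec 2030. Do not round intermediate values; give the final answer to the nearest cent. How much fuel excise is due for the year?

£7400.23

1 Jan – 15 Jul 2030: 16,507 litres at £0.40/litre → £6602.80
16 Jul – 31 Dec 2030: 4,197 litres at £0.19/litre → £797.43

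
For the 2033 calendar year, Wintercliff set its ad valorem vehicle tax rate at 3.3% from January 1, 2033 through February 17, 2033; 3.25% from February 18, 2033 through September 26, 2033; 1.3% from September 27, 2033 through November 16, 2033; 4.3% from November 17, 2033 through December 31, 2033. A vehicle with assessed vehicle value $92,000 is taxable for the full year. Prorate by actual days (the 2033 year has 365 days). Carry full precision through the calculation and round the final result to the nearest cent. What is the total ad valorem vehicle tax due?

$2,864.48

January 1 – February 17, 2033: 48 days at 3.3% → $92,000 × 3.3% × 48/365 = $399.2548
February 18 – September 26, 2033: 221 days at 3.25% → $92,000 × 3.25% × 221/365 = $1,810.3836
September 27 – November 16, 2033: 51 days at 1.3% → $92,000 × 1.3% × 51/365 = $167.1123
November 17 – December 31, 2033: 45 days at 4.3% → $92,000 × 4.3% × 45/365 = $487.7260
Total = $2,864.4767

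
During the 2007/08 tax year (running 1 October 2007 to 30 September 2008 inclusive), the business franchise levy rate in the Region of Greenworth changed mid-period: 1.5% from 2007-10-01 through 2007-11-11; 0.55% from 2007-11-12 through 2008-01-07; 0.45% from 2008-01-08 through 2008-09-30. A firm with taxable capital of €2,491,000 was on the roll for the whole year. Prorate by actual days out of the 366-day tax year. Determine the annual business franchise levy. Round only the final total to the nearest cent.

2007-10-01 to 2007-11-11: 42 days at 1.5% → €2,491,000 × 1.5% × 42/366 = €4,287.7869
2007-11-12 to 2008-01-07: 57 days at 0.55% → €2,491,000 × 0.55% × 57/366 = €2,133.6844
2008-01-08 to 2008-09-30: 267 days at 0.45% → €2,491,000 × 0.45% × 267/366 = €8,177.4221
Total = €14,598.8934

€14,598.89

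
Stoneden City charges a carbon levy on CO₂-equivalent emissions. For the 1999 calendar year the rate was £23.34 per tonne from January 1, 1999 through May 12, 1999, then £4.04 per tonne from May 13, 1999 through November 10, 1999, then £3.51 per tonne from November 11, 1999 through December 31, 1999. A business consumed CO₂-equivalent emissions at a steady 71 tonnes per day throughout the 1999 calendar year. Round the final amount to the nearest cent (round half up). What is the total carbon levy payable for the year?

January 1 – May 12, 1999: 132 days × 71 tonnes/day = 9,372 tonnes at £23.34/tonne → £218,742.48
May 13 – November 10, 1999: 182 days × 71 tonnes/day = 12,922 tonnes at £4.04/tonne → £52,204.88
November 11 – December 31, 1999: 51 days × 71 tonnes/day = 3,621 tonnes at £3.51/tonne → £12,709.71

£283,657.07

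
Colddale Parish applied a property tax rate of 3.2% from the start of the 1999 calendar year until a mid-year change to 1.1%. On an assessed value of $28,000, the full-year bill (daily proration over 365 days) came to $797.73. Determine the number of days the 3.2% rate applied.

304 days

Let d = days at the first rate; then 365 − d days at the second rate.
$28,000 × [3.2%·d + 1.1%·(365−d)] / 365 = $797.73
Solving gives d = 304, so the new rate took effect on November 1, 1999.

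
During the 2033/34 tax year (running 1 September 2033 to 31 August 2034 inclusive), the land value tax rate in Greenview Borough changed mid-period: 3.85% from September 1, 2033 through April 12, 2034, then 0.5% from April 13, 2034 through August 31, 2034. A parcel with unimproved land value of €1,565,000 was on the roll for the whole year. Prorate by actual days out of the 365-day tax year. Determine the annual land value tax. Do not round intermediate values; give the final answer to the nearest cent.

September 1, 2033 – April 12, 2034: 224 days at 3.85% → €1,565,000 × 3.85% × 224/365 = €36,976.8767
April 13 – August 31, 2034: 141 days at 0.5% → €1,565,000 × 0.5% × 141/365 = €3,022.8082
Total = €39,999.6849

€39,999.68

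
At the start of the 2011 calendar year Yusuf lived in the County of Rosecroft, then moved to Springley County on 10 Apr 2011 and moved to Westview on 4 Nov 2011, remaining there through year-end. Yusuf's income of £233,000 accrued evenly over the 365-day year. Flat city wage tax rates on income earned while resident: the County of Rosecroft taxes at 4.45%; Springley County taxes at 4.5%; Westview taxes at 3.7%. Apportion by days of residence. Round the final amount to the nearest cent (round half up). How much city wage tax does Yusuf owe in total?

£10,157.20

The County of Rosecroft, 1 Jan – 9 Apr 2011: 99 days → £233,000 × 4.45% × 99/365 = £2,812.2781
Springley County, 10 Apr – 3 Nov 2011: 208 days → £233,000 × 4.5% × 208/365 = £5,975.0137
Westview, 4 Nov – 31 Dec 2011: 58 days → £233,000 × 3.7% × 58/365 = £1,369.9123
Total = £10,157.2041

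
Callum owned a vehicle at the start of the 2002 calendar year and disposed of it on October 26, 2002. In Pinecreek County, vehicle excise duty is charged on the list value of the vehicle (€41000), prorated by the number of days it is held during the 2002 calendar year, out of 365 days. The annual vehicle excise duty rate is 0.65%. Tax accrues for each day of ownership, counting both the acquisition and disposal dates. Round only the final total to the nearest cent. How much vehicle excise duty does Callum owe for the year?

Days held (January 1 – October 26, 2002): 299 out of 365
Tax = €41000 × 0.65% × 299/365 = €218.3110

€218.31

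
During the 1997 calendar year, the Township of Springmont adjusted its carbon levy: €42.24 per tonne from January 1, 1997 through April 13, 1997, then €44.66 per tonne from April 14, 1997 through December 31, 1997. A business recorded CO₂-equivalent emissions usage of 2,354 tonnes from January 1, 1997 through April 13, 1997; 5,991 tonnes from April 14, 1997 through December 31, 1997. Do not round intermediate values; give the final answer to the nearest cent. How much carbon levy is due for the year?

€366991.02

January 1 – April 13, 1997: 2,354 tonnes at €42.24/tonne → €99432.96
April 14 – December 31, 1997: 5,991 tonnes at €44.66/tonne → €267558.06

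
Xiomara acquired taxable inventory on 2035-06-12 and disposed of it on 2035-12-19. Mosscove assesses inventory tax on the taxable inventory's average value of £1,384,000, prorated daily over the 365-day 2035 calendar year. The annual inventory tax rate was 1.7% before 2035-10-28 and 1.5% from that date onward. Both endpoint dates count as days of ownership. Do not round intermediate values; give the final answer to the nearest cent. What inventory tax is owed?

2035-06-12 to 2035-10-27: 138 days at 1.7% → £1,384,000 × 1.7% × 138/365 = £8,895.5178
2035-10-28 to 2035-12-19: 53 days at 1.5% → £1,384,000 × 1.5% × 53/365 = £3,014.4658
Total = £11,909.9836

£11,909.98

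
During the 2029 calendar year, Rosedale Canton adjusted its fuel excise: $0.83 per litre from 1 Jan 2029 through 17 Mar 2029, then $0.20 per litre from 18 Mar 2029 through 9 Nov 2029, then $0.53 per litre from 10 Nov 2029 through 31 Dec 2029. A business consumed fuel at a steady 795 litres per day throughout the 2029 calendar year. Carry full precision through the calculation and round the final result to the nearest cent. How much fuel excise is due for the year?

1 Jan – 17 Mar 2029: 76 days × 795 litres/day = 60,420 litres at $0.83/litre → $50,148.60
18 Mar – 9 Nov 2029: 237 days × 795 litres/day = 188,415 litres at $0.20/litre → $37,683.00
10 Nov – 31 Dec 2029: 52 days × 795 litres/day = 41,340 litres at $0.53/litre → $21,910.20

$109,741.80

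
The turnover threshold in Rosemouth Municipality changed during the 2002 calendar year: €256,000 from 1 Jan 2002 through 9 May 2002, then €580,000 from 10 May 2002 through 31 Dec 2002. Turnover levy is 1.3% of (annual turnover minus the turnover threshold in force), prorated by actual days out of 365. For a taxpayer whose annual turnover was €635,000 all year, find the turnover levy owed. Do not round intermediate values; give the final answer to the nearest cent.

1 Jan – 9 May 2002: 129 days, exemption €256,000 → (€635,000 − €256,000) × 1.3% × 129/365 = €1,741.3233
10 May – 31 Dec 2002: 236 days, exemption €580,000 → (€635,000 − €580,000) × 1.3% × 236/365 = €462.3014
Total = €2,203.6247

€2,203.62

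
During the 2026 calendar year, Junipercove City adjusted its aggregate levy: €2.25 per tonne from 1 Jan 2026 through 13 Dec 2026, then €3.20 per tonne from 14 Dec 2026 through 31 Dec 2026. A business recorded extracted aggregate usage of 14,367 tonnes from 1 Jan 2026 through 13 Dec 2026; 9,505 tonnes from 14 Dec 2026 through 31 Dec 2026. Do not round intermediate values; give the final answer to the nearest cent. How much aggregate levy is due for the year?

€62,741.75

1 Jan – 13 Dec 2026: 14,367 tonnes at €2.25/tonne → €32,325.75
14 Dec – 31 Dec 2026: 9,505 tonnes at €3.20/tonne → €30,416.00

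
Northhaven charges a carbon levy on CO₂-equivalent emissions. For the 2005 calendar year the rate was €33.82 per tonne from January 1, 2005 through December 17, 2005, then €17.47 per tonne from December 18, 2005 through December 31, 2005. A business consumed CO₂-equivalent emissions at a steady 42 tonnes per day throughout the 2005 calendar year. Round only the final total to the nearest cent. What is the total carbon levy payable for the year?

€508,846.80

January 1 – December 17, 2005: 351 days × 42 tonnes/day = 14,742 tonnes at €33.82/tonne → €498,574.44
December 18 – December 31, 2005: 14 days × 42 tonnes/day = 588 tonnes at €17.47/tonne → €10,272.36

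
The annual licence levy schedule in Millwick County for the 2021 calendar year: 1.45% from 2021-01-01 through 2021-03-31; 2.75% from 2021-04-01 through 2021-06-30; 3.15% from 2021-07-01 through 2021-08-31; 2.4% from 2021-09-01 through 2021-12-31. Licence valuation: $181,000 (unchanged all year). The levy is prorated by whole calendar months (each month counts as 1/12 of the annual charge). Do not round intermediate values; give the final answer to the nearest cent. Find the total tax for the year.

2021-01-01 to 2021-03-31: 3 months at 1.45% → $181,000 × 1.45% × 3/12 = $656.1250
2021-04-01 to 2021-06-30: 3 months at 2.75% → $181,000 × 2.75% × 3/12 = $1,244.3750
2021-07-01 to 2021-08-31: 2 months at 3.15% → $181,000 × 3.15% × 2/12 = $950.2500
2021-09-01 to 2021-12-31: 4 months at 2.4% → $181,000 × 2.4% × 4/12 = $1,448.0000
Total = $4,298.7500

$4,298.75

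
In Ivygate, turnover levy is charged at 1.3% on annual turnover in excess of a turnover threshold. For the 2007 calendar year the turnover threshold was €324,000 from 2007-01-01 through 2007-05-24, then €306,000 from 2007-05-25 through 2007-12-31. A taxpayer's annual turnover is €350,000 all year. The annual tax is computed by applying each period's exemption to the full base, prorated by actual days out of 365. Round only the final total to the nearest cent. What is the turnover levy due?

€479.68

2007-01-01 to 2007-05-24: 144 days, exemption €324,000 → (€350,000 − €324,000) × 1.3% × 144/365 = €133.3479
2007-05-25 to 2007-12-31: 221 days, exemption €306,000 → (€350,000 − €306,000) × 1.3% × 221/365 = €346.3342
Total = €479.6822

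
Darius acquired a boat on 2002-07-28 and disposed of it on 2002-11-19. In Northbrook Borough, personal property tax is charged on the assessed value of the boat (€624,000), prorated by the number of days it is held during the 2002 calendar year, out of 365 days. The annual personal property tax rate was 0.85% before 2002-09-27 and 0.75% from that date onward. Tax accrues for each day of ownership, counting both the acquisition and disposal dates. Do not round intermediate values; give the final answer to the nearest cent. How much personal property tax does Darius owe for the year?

€1,578.81

2002-07-28 to 2002-09-26: 61 days at 0.85% → €624,000 × 0.85% × 61/365 = €886.4219
2002-09-27 to 2002-11-19: 54 days at 0.75% → €624,000 × 0.75% × 54/365 = €692.3836
Total = €1,578.8055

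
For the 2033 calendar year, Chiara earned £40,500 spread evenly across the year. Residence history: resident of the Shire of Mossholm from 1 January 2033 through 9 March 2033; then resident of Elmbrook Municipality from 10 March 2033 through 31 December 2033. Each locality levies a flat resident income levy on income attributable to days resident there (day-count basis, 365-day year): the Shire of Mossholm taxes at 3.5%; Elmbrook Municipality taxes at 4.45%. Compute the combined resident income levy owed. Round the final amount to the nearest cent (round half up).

The Shire of Mossholm, 1 January – 9 March 2033: 68 days → £40,500 × 3.5% × 68/365 = £264.0822
Elmbrook Municipality, 10 March – 31 December 2033: 297 days → £40,500 × 4.45% × 297/365 = £1,466.4884
Total = £1,730.5705

£1,730.57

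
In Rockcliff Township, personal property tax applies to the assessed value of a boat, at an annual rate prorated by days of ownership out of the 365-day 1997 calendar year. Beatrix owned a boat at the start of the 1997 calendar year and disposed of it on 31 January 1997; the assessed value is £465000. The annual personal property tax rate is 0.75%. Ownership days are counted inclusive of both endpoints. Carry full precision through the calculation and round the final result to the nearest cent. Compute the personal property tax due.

Days held (1 January – 31 January 1997): 31 out of 365
Tax = £465000 × 0.75% × 31/365 = £296.1986

£296.20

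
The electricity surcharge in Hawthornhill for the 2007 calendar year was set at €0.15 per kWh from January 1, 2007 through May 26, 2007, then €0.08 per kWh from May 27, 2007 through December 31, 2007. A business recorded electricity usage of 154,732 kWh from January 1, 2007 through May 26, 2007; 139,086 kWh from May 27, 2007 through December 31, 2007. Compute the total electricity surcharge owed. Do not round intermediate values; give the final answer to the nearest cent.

January 1 – May 26, 2007: 154,732 kWh at €0.15/kWh → €23,209.80
May 27 – December 31, 2007: 139,086 kWh at €0.08/kWh → €11,126.88

€34,336.68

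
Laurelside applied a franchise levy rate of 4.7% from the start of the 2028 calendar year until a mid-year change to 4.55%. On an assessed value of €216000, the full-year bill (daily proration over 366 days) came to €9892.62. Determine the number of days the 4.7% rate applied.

Let d = days at the first rate; then 366 − d days at the second rate.
€216000 × [4.7%·d + 4.55%·(366−d)] / 366 = €9892.62
Solving gives d = 73, so the new rate took effect on 14 March 2028.

73 days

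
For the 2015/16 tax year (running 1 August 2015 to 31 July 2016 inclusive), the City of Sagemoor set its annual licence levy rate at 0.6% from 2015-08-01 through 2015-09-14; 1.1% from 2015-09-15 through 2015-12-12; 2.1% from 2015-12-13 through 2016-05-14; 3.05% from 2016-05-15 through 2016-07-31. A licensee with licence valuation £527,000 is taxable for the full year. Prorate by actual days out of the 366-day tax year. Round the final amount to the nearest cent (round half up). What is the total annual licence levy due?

£9,880.53

2015-08-01 to 2015-09-14: 45 days at 0.6% → £527,000 × 0.6% × 45/366 = £388.7705
2015-09-15 to 2015-12-12: 89 days at 1.1% → £527,000 × 1.1% × 89/366 = £1,409.6530
2015-12-13 to 2016-05-14: 154 days at 2.1% → £527,000 × 2.1% × 154/366 = £4,656.6066
2016-05-15 to 2016-07-31: 78 days at 3.05% → £527,000 × 3.05% × 78/366 = £3,425.5000
Total = £9,880.5301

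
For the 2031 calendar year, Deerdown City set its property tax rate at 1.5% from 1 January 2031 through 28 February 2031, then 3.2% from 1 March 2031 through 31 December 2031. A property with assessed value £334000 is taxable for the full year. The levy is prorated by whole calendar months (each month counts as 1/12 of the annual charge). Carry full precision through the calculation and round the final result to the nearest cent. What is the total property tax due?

1 January – 28 February 2031: 2 months at 1.5% → £334000 × 1.5% × 2/12 = £835.0000
1 March – 31 December 2031: 10 months at 3.2% → £334000 × 3.2% × 10/12 = £8906.6667
Total = £9741.6667

£9741.67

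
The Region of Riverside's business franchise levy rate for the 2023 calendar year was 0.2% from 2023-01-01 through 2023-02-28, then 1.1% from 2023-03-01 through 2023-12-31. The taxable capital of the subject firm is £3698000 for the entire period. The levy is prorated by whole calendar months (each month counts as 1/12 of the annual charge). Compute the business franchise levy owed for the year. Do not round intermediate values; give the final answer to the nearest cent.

£35131.00

2023-01-01 to 2023-02-28: 2 months at 0.2% → £3698000 × 0.2% × 2/12 = £1232.6667
2023-03-01 to 2023-12-31: 10 months at 1.1% → £3698000 × 1.1% × 10/12 = £33898.3333
Total = £35131.0000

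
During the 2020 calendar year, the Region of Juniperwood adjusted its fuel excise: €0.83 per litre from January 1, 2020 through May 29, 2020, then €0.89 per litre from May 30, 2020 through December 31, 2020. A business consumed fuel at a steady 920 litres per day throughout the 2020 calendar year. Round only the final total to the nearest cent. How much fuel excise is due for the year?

€291,400.80

January 1 – May 29, 2020: 150 days × 920 litres/day = 138,000 litres at €0.83/litre → €114,540.00
May 30 – December 31, 2020: 216 days × 920 litres/day = 198,720 litres at €0.89/litre → €176,860.80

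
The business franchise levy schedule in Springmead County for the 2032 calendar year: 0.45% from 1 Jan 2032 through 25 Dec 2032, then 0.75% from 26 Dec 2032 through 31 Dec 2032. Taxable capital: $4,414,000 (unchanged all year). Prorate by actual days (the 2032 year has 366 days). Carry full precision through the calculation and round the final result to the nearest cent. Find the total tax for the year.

1 Jan – 25 Dec 2032: 360 days at 0.45% → $4,414,000 × 0.45% × 360/366 = $19,537.3770
26 Dec – 31 Dec 2032: 6 days at 0.75% → $4,414,000 × 0.75% × 6/366 = $542.7049
Total = $20,080.0820

$20,080.08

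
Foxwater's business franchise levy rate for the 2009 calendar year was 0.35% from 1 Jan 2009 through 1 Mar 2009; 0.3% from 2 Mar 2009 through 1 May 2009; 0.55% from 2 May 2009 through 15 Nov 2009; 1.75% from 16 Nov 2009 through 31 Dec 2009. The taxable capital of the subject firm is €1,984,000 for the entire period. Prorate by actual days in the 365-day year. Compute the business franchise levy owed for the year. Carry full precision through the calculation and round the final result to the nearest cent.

€12,431.25

1 Jan – 1 Mar 2009: 60 days at 0.35% → €1,984,000 × 0.35% × 60/365 = €1,141.4795
2 Mar – 1 May 2009: 61 days at 0.3% → €1,984,000 × 0.3% × 61/365 = €994.7178
2 May – 15 Nov 2009: 198 days at 0.55% → €1,984,000 × 0.55% × 198/365 = €5,919.3863
16 Nov – 31 Dec 2009: 46 days at 1.75% → €1,984,000 × 1.75% × 46/365 = €4,375.6712
Total = €12,431.2548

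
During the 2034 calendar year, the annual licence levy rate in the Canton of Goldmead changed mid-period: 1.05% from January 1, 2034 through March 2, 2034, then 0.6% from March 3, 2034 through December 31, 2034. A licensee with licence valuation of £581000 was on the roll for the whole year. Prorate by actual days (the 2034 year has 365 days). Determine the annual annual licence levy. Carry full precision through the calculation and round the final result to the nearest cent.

£3922.94

January 1 – March 2, 2034: 61 days at 1.05% → £581000 × 1.05% × 61/365 = £1019.5356
March 3 – December 31, 2034: 304 days at 0.6% → £581000 × 0.6% × 304/365 = £2903.4082
Total = £3922.9438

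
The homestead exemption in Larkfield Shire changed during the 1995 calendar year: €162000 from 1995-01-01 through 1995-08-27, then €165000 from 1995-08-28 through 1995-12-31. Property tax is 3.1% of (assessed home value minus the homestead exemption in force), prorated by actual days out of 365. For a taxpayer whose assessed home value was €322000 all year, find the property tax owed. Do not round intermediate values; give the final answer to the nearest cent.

€4927.90

1995-01-01 to 1995-08-27: 239 days, exemption €162000 → (€322000 − €162000) × 3.1% × 239/365 = €3247.7808
1995-08-28 to 1995-12-31: 126 days, exemption €165000 → (€322000 − €165000) × 3.1% × 126/365 = €1680.1151
Total = €4927.8959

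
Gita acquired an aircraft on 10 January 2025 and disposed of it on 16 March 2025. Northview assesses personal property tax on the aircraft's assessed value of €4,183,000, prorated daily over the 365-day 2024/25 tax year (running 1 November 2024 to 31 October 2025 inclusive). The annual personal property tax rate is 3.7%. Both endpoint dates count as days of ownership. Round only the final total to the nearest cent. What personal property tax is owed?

€27,985.99

Days held (10 January – 16 March 2025): 66 out of 365
Tax = €4,183,000 × 3.7% × 66/365 = €27,985.9890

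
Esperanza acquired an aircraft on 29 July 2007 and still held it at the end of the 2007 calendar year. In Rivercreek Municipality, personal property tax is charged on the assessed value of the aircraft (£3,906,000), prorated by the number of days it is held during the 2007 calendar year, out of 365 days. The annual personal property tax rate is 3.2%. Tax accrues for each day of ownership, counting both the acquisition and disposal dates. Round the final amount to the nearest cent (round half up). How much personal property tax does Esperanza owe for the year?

Days held (29 July – 31 December 2007): 156 out of 365
Tax = £3,906,000 × 3.2% × 156/365 = £53,421.2384

£53,421.24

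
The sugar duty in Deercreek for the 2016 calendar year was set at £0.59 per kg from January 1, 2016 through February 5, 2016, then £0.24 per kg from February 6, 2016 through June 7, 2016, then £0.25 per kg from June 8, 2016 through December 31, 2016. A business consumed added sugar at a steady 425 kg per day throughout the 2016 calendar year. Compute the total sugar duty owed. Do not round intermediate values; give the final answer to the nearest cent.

£43566.75

January 1 – February 5, 2016: 36 days × 425 kg/day = 15,300 kg at £0.59/kg → £9027.00
February 6 – June 7, 2016: 123 days × 425 kg/day = 52,275 kg at £0.24/kg → £12546.00
June 8 – December 31, 2016: 207 days × 425 kg/day = 87,975 kg at £0.25/kg → £21993.75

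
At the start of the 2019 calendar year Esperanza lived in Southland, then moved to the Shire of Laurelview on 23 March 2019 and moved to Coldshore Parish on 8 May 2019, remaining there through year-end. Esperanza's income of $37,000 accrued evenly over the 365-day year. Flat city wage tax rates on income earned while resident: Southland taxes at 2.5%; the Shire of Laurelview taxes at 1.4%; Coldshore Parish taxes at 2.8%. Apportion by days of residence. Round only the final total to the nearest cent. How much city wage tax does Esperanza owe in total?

$946.08

Southland, 1 January – 22 March 2019: 81 days → $37,000 × 2.5% × 81/365 = $205.2740
The Shire of Laurelview, 23 March – 7 May 2019: 46 days → $37,000 × 1.4% × 46/365 = $65.2822
Coldshore Parish, 8 May – 31 December 2019: 238 days → $37,000 × 2.8% × 238/365 = $675.5288
Total = $946.0849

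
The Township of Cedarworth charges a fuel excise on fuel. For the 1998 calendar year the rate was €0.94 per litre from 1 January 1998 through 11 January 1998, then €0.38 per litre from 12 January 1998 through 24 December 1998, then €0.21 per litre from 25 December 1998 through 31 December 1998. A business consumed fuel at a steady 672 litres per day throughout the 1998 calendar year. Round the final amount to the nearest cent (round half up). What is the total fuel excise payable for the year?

1 January – 11 January 1998: 11 days × 672 litres/day = 7,392 litres at €0.94/litre → €6,948.48
12 January – 24 December 1998: 347 days × 672 litres/day = 233,184 litres at €0.38/litre → €88,609.92
25 December – 31 December 1998: 7 days × 672 litres/day = 4,704 litres at €0.21/litre → €987.84

€96,546.24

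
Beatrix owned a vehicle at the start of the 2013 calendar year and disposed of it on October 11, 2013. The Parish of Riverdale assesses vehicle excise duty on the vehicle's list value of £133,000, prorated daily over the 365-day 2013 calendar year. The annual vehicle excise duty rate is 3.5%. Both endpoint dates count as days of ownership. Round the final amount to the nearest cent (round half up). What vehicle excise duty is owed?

Days held (January 1 – October 11, 2013): 284 out of 365
Tax = £133,000 × 3.5% × 284/365 = £3,621.9726

£3,621.97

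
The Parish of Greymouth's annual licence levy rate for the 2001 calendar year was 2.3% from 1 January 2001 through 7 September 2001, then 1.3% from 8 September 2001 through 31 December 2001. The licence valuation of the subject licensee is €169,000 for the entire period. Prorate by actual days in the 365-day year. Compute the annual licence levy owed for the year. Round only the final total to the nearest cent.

€3,354.53

1 January – 7 September 2001: 250 days at 2.3% → €169,000 × 2.3% × 250/365 = €2,662.3288
8 September – 31 December 2001: 115 days at 1.3% → €169,000 × 1.3% × 115/365 = €692.2055
Total = €3,354.5342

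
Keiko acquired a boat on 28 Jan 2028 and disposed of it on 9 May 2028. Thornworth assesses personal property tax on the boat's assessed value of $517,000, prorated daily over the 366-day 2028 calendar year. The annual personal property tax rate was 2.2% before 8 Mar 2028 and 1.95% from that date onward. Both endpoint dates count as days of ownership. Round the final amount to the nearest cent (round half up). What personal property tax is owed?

$2,978.40

28 Jan – 7 Mar 2028: 40 days at 2.2% → $517,000 × 2.2% × 40/366 = $1,243.0601
8 Mar – 9 May 2028: 63 days at 1.95% → $517,000 × 1.95% × 63/366 = $1,735.3402
Total = $2,978.4003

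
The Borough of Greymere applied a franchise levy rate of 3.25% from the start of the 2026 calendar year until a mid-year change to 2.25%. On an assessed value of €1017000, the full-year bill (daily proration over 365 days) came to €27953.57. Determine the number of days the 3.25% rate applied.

Let d = days at the first rate; then 365 − d days at the second rate.
€1017000 × [3.25%·d + 2.25%·(365−d)] / 365 = €27953.57
Solving gives d = 182, so the new rate took effect on July 2, 2026.

182 days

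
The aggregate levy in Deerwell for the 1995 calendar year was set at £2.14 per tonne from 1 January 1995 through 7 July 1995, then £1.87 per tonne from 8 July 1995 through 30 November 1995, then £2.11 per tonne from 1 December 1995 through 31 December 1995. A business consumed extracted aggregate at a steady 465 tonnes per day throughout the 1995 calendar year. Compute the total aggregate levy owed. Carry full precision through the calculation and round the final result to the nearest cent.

£344,448.75

1 January – 7 July 1995: 188 days × 465 tonnes/day = 87,420 tonnes at £2.14/tonne → £187,078.80
8 July – 30 November 1995: 146 days × 465 tonnes/day = 67,890 tonnes at £1.87/tonne → £126,954.30
1 December – 31 December 1995: 31 days × 465 tonnes/day = 14,415 tonnes at £2.11/tonne → £30,415.65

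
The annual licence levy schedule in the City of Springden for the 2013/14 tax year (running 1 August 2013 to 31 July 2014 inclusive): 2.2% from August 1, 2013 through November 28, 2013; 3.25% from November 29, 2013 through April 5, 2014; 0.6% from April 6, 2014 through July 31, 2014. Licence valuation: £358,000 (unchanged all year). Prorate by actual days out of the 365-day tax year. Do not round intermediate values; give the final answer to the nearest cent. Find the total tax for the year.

August 1 – November 28, 2013: 120 days at 2.2% → £358,000 × 2.2% × 120/365 = £2,589.3699
November 29, 2013 – April 5, 2014: 128 days at 3.25% → £358,000 × 3.25% × 128/365 = £4,080.2192
April 6 – July 31, 2014: 117 days at 0.6% → £358,000 × 0.6% × 117/365 = £688.5370
Total = £7,358.1260

£7,358.13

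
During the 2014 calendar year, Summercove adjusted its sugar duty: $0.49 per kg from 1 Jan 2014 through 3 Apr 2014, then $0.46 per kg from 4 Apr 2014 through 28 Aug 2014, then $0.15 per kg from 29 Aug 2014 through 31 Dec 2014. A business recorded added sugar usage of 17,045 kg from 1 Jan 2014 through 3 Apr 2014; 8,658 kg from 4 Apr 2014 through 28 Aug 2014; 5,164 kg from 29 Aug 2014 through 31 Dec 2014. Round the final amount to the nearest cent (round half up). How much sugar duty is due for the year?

$13109.33

1 Jan – 3 Apr 2014: 17,045 kg at $0.49/kg → $8352.05
4 Apr – 28 Aug 2014: 8,658 kg at $0.46/kg → $3982.68
29 Aug – 31 Dec 2014: 5,164 kg at $0.15/kg → $774.60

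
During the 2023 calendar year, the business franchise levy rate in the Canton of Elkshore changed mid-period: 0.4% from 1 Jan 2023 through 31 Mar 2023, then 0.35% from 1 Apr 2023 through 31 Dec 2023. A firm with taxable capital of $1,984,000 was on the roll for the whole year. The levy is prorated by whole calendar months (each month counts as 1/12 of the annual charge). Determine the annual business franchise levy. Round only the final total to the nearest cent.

1 Jan – 31 Mar 2023: 3 months at 0.4% → $1,984,000 × 0.4% × 3/12 = $1,984.0000
1 Apr – 31 Dec 2023: 9 months at 0.35% → $1,984,000 × 0.35% × 9/12 = $5,208.0000
Total = $7,192.0000

$7,192.00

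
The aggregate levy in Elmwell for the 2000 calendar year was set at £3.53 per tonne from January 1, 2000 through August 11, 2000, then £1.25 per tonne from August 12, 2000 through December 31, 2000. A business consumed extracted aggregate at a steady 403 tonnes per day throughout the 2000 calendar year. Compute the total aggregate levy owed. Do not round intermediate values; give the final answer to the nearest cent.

January 1 – August 11, 2000: 224 days × 403 tonnes/day = 90,272 tonnes at £3.53/tonne → £318,660.16
August 12 – December 31, 2000: 142 days × 403 tonnes/day = 57,226 tonnes at £1.25/tonne → £71,532.50

£390,192.66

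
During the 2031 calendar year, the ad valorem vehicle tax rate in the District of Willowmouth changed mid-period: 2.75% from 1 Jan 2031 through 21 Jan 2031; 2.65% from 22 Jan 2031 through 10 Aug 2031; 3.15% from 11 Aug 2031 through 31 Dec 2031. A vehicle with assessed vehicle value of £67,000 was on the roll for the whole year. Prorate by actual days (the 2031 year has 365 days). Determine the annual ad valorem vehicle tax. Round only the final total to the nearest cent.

1 Jan – 21 Jan 2031: 21 days at 2.75% → £67,000 × 2.75% × 21/365 = £106.0068
22 Jan – 10 Aug 2031: 201 days at 2.65% → £67,000 × 2.65% × 201/365 = £977.7411
11 Aug – 31 Dec 2031: 143 days at 3.15% → £67,000 × 3.15% × 143/365 = £826.8534
Total = £1,910.6014

£1,910.60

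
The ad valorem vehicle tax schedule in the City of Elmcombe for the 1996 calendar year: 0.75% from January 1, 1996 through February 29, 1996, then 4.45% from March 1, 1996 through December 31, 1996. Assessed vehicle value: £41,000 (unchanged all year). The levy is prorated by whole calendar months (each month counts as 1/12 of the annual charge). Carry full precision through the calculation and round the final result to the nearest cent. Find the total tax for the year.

£1,571.67

January 1 – February 29, 1996: 2 months at 0.75% → £41,000 × 0.75% × 2/12 = £51.2500
March 1 – December 31, 1996: 10 months at 4.45% → £41,000 × 4.45% × 10/12 = £1,520.4167
Total = £1,571.6667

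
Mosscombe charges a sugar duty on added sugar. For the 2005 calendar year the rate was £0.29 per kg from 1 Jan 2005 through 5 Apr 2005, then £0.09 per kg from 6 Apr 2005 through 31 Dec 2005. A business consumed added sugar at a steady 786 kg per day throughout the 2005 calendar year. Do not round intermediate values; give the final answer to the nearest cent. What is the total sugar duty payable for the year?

1 Jan – 5 Apr 2005: 95 days × 786 kg/day = 74,670 kg at £0.29/kg → £21,654.30
6 Apr – 31 Dec 2005: 270 days × 786 kg/day = 212,220 kg at £0.09/kg → £19,099.80

£40,754.10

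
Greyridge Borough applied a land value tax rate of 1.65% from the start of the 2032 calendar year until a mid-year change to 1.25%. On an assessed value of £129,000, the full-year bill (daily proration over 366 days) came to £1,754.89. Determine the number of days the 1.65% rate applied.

Let d = days at the first rate; then 366 − d days at the second rate.
£129,000 × [1.65%·d + 1.25%·(366−d)] / 366 = £1,754.89
Solving gives d = 101, so the new rate took effect on 11 Apr 2032.

101 days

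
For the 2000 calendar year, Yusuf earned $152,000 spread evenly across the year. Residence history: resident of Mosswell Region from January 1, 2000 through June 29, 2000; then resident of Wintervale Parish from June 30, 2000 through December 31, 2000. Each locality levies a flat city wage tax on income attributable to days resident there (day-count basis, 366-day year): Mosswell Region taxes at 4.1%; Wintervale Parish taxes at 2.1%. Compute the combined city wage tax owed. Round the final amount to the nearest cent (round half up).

Mosswell Region, January 1 – June 29, 2000: 181 days → $152,000 × 4.1% × 181/366 = $3,081.9454
Wintervale Parish, June 30 – December 31, 2000: 185 days → $152,000 × 2.1% × 185/366 = $1,613.4426
Total = $4,695.3880

$4,695.39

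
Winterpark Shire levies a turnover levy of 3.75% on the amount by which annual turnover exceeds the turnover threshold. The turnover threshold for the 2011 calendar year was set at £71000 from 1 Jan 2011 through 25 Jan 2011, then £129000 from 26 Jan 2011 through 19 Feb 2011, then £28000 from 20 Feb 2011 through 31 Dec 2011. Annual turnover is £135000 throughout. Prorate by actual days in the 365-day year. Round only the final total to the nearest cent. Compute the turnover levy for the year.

£3642.64

1 Jan – 25 Jan 2011: 25 days, exemption £71000 → (£135000 − £71000) × 3.75% × 25/365 = £164.3836
26 Jan – 19 Feb 2011: 25 days, exemption £129000 → (£135000 − £129000) × 3.75% × 25/365 = £15.4110
20 Feb – 31 Dec 2011: 315 days, exemption £28000 → (£135000 − £28000) × 3.75% × 315/365 = £3462.8425
Total = £3642.6370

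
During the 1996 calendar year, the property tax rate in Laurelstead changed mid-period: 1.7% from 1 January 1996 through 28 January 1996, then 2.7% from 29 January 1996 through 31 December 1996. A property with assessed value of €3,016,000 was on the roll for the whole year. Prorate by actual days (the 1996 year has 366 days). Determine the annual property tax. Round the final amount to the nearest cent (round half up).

€79,124.68

1 January – 28 January 1996: 28 days at 1.7% → €3,016,000 × 1.7% × 28/366 = €3,922.4481
29 January – 31 December 1996: 338 days at 2.7% → €3,016,000 × 2.7% × 338/366 = €75,202.2295
Total = €79,124.6776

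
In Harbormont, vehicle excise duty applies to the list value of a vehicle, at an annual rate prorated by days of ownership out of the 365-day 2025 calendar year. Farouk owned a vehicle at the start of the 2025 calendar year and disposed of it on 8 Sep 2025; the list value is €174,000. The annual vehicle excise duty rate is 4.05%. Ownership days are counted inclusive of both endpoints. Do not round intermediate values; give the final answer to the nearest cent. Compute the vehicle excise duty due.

Days held (1 Jan – 8 Sep 2025): 251 out of 365
Tax = €174,000 × 4.05% × 251/365 = €4,846.0192

€4,846.02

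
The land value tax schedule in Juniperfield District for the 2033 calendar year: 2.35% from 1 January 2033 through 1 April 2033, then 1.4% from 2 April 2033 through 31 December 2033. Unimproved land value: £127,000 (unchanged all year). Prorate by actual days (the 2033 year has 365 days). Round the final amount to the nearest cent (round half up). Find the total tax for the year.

1 January – 1 April 2033: 91 days at 2.35% → £127,000 × 2.35% × 91/365 = £744.0808
2 April – 31 December 2033: 274 days at 1.4% → £127,000 × 1.4% × 274/365 = £1,334.7178
Total = £2,078.7986

£2,078.80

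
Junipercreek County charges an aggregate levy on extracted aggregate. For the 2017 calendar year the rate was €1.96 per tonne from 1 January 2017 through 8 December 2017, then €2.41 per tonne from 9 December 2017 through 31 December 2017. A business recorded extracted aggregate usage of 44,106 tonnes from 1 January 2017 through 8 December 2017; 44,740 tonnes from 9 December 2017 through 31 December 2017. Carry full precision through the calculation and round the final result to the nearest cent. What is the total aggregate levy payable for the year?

€194271.16

1 January – 8 December 2017: 44,106 tonnes at €1.96/tonne → €86447.76
9 December – 31 December 2017: 44,740 tonnes at €2.41/tonne → €107823.40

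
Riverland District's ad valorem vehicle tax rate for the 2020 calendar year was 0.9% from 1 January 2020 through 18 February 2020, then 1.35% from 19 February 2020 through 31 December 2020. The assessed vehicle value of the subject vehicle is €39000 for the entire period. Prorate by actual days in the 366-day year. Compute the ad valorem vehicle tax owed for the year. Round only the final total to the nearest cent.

1 January – 18 February 2020: 49 days at 0.9% → €39000 × 0.9% × 49/366 = €46.9918
19 February – 31 December 2020: 317 days at 1.35% → €39000 × 1.35% × 317/366 = €456.0123
Total = €503.0041

€503.00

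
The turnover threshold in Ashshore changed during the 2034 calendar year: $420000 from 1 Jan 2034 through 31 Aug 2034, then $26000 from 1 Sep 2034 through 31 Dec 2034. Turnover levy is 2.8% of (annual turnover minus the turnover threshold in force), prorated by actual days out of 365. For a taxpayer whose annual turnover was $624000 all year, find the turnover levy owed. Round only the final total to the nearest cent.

1 Jan – 31 Aug 2034: 243 days, exemption $420000 → ($624000 − $420000) × 2.8% × 243/365 = $3802.7836
1 Sep – 31 Dec 2034: 122 days, exemption $26000 → ($624000 − $26000) × 2.8% × 122/365 = $5596.6247
Total = $9399.4082

$9399.41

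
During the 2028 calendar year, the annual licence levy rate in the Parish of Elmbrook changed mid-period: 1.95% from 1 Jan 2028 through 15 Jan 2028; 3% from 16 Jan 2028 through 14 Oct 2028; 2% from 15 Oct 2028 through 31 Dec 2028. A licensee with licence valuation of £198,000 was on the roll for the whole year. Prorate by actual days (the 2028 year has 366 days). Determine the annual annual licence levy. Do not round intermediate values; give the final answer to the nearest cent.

£5,432.83

1 Jan – 15 Jan 2028: 15 days at 1.95% → £198,000 × 1.95% × 15/366 = £158.2377
16 Jan – 14 Oct 2028: 273 days at 3% → £198,000 × 3% × 273/366 = £4,430.6557
15 Oct – 31 Dec 2028: 78 days at 2% → £198,000 × 2% × 78/366 = £843.9344
Total = £5,432.8279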